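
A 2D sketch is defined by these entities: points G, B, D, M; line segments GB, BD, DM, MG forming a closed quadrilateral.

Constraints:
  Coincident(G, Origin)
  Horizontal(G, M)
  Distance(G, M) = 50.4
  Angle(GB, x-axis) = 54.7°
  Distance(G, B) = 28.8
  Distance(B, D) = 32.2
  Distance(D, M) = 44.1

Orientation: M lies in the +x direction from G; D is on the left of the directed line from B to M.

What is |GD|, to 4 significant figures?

60.35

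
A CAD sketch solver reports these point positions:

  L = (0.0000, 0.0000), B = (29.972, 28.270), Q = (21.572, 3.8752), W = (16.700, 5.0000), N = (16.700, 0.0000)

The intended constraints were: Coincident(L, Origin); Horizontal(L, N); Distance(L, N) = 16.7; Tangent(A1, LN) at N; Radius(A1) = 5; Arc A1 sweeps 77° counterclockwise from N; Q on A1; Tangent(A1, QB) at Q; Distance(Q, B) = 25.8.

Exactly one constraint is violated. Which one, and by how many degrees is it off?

Tangent(A1, QB) at Q — off by 6.00°.

L = (0.00, 0.00) ✓; L.y = 0.00, N.y = 0.00 ✓; |LN| = 16.70 ✓; ∠(WN, NL) = 90.00° ✓; |WN| = 5.000 ✓; bearing(W→Q) − bearing(W→N) = 77.00° ✓; |WQ| = 5.000 ✓; ∠(WQ, QB) = 96.00° ✗; |QB| = 25.80 ✓.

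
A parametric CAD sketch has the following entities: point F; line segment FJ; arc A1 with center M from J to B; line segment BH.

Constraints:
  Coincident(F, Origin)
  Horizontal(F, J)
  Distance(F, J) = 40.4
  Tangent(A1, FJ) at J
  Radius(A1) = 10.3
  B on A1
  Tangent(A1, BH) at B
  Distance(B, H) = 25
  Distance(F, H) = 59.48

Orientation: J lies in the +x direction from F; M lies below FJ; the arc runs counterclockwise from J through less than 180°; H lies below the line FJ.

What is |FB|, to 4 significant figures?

36.06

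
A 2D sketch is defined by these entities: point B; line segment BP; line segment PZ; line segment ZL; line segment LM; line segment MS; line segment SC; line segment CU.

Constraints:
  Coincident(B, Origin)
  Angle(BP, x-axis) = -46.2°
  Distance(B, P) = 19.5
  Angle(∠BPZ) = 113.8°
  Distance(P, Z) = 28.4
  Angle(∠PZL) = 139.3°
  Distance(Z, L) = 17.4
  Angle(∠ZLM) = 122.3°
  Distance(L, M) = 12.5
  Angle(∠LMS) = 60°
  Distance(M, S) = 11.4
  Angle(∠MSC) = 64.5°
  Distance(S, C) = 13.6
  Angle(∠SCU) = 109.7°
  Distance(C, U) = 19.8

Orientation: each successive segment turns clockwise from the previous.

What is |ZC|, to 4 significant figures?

18.11

B is at the origin; BP runs at -46.2° with length 19.5, so P = (13.50, -14.07). ∠BPZ = 113.8° gives PZ at -112.4° from the x-axis; with |PZ| = 28.4, Z = (2.674, -40.33). ∠PZL = 139.3° gives ZL at -153.1° from the x-axis; with |ZL| = 17.4, L = (-12.84, -48.20). ∠ZLM = 122.3° gives LM at 149.2° from the x-axis; with |LM| = 12.5, M = (-23.58, -41.80). ∠LMS = 60.0° gives MS at 29.20° from the x-axis; with |MS| = 11.4, S = (-13.63, -36.24). ∠MSC = 64.5° gives SC at -86.30° from the x-axis; with |SC| = 13.6, C = (-12.75, -49.81). Then |ZC| = |C − Z| = 18.11.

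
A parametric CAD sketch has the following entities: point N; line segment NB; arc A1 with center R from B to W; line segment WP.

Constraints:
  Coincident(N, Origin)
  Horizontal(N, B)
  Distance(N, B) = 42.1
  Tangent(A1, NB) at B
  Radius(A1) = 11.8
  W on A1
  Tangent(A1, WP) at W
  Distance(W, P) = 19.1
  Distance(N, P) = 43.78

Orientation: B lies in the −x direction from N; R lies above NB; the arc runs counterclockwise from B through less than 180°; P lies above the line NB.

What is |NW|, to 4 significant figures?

32.62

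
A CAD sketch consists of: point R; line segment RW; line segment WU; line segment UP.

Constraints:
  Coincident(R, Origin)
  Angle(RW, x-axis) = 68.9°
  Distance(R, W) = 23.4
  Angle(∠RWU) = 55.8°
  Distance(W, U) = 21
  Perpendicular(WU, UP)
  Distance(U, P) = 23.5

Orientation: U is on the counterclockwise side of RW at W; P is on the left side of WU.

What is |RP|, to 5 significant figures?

8.8753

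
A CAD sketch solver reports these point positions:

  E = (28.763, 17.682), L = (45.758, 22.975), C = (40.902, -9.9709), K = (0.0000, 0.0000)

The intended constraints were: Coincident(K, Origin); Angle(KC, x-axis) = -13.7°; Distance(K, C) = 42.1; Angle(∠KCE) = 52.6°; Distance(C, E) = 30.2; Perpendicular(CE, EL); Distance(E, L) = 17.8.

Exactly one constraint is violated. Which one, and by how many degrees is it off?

Perpendicular(CE, EL) — off by 6.40°.

K = (0.00, 0.00) ✓; KC at -13.70° ✓; |KC| = 42.10 ✓; ∠KCE = 52.60° ✓; |CE| = 30.20 ✓; ∠(CE, EL) = 96.40° ✗; |EL| = 17.80 ✓.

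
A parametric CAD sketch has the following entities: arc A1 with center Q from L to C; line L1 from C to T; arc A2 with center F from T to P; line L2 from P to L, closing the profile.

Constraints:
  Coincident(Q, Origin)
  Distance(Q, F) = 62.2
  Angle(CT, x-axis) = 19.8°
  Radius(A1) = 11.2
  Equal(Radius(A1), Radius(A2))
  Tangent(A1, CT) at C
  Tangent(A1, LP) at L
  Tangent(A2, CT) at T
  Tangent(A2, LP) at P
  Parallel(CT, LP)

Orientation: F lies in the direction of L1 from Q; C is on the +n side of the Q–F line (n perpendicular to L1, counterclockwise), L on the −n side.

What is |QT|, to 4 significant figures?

63.20

Tangency of A1 to both parallel lines with radius 11.2 puts C and L at Q ± 11.2·n: C = (-3.794, 10.54), L = (3.794, -10.54). Equal radii place T and P the same way about F: T = F + 11.2·n = (54.73, 31.61), P = F − 11.2·n = (62.32, 10.53). Then |QT| = |T − Q| = 63.20.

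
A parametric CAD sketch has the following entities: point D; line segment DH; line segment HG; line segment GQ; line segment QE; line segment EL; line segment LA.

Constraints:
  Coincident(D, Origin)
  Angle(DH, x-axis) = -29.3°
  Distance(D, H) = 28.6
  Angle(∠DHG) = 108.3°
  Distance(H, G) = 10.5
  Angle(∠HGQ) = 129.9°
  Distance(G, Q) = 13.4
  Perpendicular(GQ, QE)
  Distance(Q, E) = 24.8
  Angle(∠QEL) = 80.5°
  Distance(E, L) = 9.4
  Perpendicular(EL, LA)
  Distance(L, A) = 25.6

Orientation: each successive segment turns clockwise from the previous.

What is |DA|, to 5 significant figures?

34.363

D is at the origin; DH runs at -29.3° with length 28.6, so H = (24.941, -13.996). ∠DHG = 108.3° gives HG at -101.00° from the x-axis; with |HG| = 10.5, G = (22.938, -24.303). ∠HGQ = 129.9° gives GQ at -151.10° from the x-axis; with |GQ| = 13.4, Q = (11.206, -30.779). GQ ⟂ QE, so QE runs at 118.90°; with |QE| = 24.8, E = (-0.77894, -9.0679). ∠QEL = 80.5° gives EL at 19.400° from the x-axis; with |EL| = 9.4, L = (8.0874, -5.9456). The perpendicularity gives LA at right angles to EL, so LA runs at -70.600°; with |LA| = 25.6, A = (16.591, -30.092). Then |DA| = |A − D| = 34.363.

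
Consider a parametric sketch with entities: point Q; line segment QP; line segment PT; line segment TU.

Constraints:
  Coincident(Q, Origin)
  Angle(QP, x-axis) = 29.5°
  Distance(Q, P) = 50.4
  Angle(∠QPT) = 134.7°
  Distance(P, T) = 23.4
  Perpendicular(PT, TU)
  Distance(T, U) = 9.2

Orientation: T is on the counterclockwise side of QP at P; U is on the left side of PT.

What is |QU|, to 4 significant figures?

64.59

Q is at the origin; QP runs at 29.5° with length 50.4, so P = 50.4·(cos 29.5°, sin 29.5°) = (43.87, 24.82). ∠QPT = 134.7°, so PT runs at 29.5° + (180° − 134.7°) = 74.80° from the x-axis; with |PT| = 23.4, T = P + 23.4·(cos 74.80°, sin 74.80°) = (50.00, 47.40). PT is perpendicular to TU; with |TU| = 9.2 on the left of PT, U = T + 9.2·(-0.9650, 0.2622) = (41.12, 49.81). Then |QU| = |U − Q| = 64.59.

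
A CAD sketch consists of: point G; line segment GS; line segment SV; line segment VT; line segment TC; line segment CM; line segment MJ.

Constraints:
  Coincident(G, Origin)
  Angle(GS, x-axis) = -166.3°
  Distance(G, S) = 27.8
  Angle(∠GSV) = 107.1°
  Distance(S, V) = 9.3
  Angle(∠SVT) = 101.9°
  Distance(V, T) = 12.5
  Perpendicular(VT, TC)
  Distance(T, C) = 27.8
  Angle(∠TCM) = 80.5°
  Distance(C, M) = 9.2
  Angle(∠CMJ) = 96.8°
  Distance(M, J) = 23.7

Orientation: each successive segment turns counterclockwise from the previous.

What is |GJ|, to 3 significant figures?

26.8

G is at the origin; GS runs at -166.3° with length 27.8, so S = (-27.0, -6.58). ∠GSV = 107.1° gives SV at -93.4° from the x-axis; with |SV| = 9.3, V = (-27.6, -15.9). ∠SVT = 101.9° gives VT at -15.3° from the x-axis; with |VT| = 12.5, T = (-15.5, -19.2). VT ⟂ TC, so TC runs at 74.7°; with |TC| = 27.8, C = (-8.17, 7.65). ∠TCM = 80.5° gives CM at 174° from the x-axis; with |CM| = 9.2, M = (-17.3, 8.58). ∠CMJ = 96.8° gives MJ at -103° from the x-axis; with |MJ| = 23.7, J = (-22.5, -14.6). Then |GJ| = |J − G| = 26.8.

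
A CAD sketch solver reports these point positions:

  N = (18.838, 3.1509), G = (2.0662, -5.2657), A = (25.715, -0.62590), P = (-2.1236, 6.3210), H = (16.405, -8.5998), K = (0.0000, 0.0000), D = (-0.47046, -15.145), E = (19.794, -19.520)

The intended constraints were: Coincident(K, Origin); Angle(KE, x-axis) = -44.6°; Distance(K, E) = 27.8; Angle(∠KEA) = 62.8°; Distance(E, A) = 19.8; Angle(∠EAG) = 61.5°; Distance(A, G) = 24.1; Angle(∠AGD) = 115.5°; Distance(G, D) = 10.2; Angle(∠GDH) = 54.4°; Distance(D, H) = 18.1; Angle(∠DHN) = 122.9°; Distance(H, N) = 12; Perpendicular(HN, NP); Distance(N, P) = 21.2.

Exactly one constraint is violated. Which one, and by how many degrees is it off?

Perpendicular(HN, NP) — off by 3.10°.

K = (0.00, 0.00) ✓; KE at -44.60° ✓; |KE| = 27.80 ✓; ∠KEA = 62.80° ✓; |EA| = 19.80 ✓; ∠EAG = 61.50° ✓; |AG| = 24.10 ✓; ∠AGD = 115.5° ✓; |GD| = 10.20 ✓; ∠GDH = 54.40° ✓; |DH| = 18.10 ✓; ∠DHN = 122.9° ✓; |HN| = 12.00 ✓; ∠(HN, NP) = 93.10° ✗; |NP| = 21.20 ✓.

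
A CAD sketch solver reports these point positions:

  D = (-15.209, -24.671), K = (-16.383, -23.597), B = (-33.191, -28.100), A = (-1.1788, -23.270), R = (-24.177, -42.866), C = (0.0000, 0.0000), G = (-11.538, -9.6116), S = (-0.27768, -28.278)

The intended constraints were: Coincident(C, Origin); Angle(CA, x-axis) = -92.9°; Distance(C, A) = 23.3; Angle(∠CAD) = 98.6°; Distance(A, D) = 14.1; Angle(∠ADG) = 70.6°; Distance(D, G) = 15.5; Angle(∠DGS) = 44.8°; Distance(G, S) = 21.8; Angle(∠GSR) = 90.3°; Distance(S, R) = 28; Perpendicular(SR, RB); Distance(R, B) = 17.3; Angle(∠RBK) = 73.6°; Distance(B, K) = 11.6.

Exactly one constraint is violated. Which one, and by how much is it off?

Distance(B, K) = 11.6 — off by 5.80.

C = (0.00, 0.00) ✓; CA at -92.90° ✓; |CA| = 23.30 ✓; ∠CAD = 98.60° ✓; |AD| = 14.10 ✓; ∠ADG = 70.60° ✓; |DG| = 15.50 ✓; ∠DGS = 44.80° ✓; |GS| = 21.80 ✓; ∠GSR = 90.30° ✓; |SR| = 28.00 ✓; ∠(SR, RB) = 90.00° ✓; |RB| = 17.30 ✓; ∠RBK = 73.60° ✓; |BK| = 17.40 ✗.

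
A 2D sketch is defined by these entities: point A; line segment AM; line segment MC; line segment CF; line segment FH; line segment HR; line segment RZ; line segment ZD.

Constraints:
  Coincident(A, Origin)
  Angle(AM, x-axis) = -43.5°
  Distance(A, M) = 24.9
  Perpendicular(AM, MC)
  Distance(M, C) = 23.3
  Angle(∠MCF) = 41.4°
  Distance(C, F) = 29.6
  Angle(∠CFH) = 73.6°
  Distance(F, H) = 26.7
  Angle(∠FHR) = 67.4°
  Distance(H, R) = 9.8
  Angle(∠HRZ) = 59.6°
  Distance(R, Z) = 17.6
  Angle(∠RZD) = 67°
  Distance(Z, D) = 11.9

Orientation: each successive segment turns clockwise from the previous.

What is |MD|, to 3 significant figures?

16.2

A is at the origin; AM runs at -43.5° with length 24.9, so M = (18.1, -17.1). AM is perpendicular to MC, so MC runs at -134°; with |MC| = 23.3, C = (2.02, -34.0). ∠MCF = 41.4° gives CF at 87.9° from the x-axis; with |CF| = 29.6, F = (3.11, -4.46). ∠CFH = 73.6° gives FH at -18.5° from the x-axis; with |FH| = 26.7, H = (28.4, -12.9). ∠FHR = 67.4° gives HR at -131° from the x-axis; with |HR| = 9.8, R = (22.0, -20.3). ∠HRZ = 59.6° gives RZ at 108° from the x-axis; with |RZ| = 17.6, Z = (16.4, -3.63). ∠RZD = 67.0° gives ZD at -4.50° from the x-axis; with |ZD| = 11.9, D = (28.3, -4.56). Then |MD| = |D − M| = 16.2.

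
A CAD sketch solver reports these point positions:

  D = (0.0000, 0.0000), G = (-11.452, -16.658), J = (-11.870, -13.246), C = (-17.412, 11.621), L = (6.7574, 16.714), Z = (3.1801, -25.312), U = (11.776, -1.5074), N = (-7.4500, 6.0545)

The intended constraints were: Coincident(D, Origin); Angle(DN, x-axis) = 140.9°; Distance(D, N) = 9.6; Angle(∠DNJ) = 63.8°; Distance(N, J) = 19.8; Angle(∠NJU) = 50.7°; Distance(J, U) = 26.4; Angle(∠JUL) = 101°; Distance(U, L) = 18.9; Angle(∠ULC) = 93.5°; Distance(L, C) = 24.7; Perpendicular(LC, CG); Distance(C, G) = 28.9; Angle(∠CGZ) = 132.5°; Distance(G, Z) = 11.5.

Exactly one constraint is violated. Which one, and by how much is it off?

Distance(G, Z) = 11.5 — off by 5.50.

D = (0.00, 0.00) ✓; DN at 140.9° ✓; |DN| = 9.600 ✓; ∠DNJ = 63.80° ✓; |NJ| = 19.80 ✓; ∠NJU = 50.70° ✓; |JU| = 26.40 ✓; ∠JUL = 101.0° ✓; |UL| = 18.90 ✓; ∠ULC = 93.50° ✓; |LC| = 24.70 ✓; ∠(LC, CG) = 90.00° ✓; |CG| = 28.90 ✓; ∠CGZ = 132.5° ✓; |GZ| = 17.00 ✗.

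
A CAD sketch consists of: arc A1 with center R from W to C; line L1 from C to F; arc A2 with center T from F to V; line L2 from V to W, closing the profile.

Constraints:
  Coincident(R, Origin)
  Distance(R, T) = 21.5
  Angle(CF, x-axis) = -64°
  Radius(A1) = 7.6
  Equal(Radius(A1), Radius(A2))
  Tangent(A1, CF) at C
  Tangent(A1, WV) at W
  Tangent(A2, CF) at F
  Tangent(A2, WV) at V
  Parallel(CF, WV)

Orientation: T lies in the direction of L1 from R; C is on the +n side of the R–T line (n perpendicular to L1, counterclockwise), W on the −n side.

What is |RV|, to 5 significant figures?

22.804

The slot axis is L1's direction at -64.0°, so u = (cos -64.0°, sin -64.0°) = (0.43837, -0.89879) and n = (−sin -64.0°, cos -64.0°) = (0.89879, 0.43837). R is at the origin and T lies 21.5 along u from R, so T = 21.5·u = (9.4250, -19.324). Tangency of A1 to both parallel lines with radius 7.6 puts C and W at R ± 7.6·n: C = (6.8308, 3.3316), W = (-6.8308, -3.3316). Equal radii place F and V the same way about T: F = T + 7.6·n = (16.256, -15.992), V = T − 7.6·n = (2.5941, -22.656). Then |RV| = |V − R| = 22.804.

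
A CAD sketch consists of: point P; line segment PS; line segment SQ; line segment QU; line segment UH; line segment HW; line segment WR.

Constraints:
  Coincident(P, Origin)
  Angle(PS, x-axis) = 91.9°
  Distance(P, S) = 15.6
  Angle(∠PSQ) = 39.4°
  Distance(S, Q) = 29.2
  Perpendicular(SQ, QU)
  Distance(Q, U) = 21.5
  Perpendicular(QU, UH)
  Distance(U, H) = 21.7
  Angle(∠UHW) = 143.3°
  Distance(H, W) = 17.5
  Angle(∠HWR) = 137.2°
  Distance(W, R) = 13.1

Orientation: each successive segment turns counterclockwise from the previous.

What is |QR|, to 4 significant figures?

38.16

∠UHW = 143.3° gives HW at 89.20° from the x-axis; with |HW| = 17.5, W = (12.22, 14.05). ∠HWR = 137.2° gives WR at 132.0° from the x-axis; with |WR| = 13.1, R = (3.453, 23.79). Then |QR| = |R − Q| = 38.16.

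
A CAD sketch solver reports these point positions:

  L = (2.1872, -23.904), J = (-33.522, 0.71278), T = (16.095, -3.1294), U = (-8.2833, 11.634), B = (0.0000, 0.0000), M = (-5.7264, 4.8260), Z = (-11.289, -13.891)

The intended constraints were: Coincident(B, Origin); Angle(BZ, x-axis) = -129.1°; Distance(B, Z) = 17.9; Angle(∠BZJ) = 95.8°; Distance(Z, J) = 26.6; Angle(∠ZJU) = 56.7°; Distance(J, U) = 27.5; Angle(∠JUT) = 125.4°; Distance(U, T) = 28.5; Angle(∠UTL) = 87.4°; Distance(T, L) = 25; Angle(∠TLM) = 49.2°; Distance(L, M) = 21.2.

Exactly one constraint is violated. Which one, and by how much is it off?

Distance(L, M) = 21.2 — off by 8.60.

B = (0.00, 0.00) ✓; BZ at -129.1° ✓; |BZ| = 17.90 ✓; ∠BZJ = 95.80° ✓; |ZJ| = 26.60 ✓; ∠ZJU = 56.70° ✓; |JU| = 27.50 ✓; ∠JUT = 125.4° ✓; |UT| = 28.50 ✓; ∠UTL = 87.40° ✓; |TL| = 25.00 ✓; ∠TLM = 49.20° ✓; |LM| = 29.80 ✗.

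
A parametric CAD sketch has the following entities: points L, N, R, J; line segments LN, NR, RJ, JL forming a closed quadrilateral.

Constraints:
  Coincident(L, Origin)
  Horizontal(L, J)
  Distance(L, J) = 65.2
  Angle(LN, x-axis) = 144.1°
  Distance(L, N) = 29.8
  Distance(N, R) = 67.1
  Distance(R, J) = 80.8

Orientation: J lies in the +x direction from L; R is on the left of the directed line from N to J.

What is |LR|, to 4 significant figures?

70.52

Checks: |NR| = 67.10 ✓; |RJ| = 80.80 ✓.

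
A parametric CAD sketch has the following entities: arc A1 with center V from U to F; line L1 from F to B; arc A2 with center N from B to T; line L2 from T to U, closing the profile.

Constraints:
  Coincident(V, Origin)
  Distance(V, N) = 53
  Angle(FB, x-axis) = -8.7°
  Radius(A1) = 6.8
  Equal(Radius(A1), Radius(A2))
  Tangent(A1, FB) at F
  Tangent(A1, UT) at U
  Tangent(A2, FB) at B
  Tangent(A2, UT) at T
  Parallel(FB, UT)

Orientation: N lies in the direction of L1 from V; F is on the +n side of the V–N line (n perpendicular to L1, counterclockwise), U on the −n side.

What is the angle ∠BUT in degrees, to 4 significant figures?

14.39°

The slot axis is L1's direction at -8.7°, so u = (cos -8.7°, sin -8.7°) = (0.9885, -0.1513) and n = (−sin -8.7°, cos -8.7°) = (0.1513, 0.9885). V is at the origin and N lies 53.0 along u from V, so N = 53.0·u = (52.39, -8.017). Tangency of A1 to both parallel lines with radius 6.8 puts F and U at V ± 6.8·n: F = (1.029, 6.722), U = (-1.029, -6.722). Equal radii place B and T the same way about N: B = N + 6.8·n = (53.42, -1.295), T = N − 6.8·n = (51.36, -14.74). Then cos ∠BUT = UB·UT / (|UB||UT|), giving 14.39°.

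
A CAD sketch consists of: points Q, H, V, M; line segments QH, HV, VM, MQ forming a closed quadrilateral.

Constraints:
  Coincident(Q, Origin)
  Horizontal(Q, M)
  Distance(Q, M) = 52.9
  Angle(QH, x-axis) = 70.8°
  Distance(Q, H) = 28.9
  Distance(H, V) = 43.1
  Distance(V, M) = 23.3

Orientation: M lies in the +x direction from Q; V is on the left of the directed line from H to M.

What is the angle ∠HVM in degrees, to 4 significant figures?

96.51°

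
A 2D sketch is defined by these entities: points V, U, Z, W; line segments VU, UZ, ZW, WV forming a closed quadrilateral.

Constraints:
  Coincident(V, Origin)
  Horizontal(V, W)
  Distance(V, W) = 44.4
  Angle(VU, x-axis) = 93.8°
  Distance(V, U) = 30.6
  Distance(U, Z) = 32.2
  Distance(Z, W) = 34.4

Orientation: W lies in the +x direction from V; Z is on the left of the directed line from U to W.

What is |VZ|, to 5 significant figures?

43.479

V is at the origin; VW is horizontal with |VW| = 44.4 and W in +x, so W = (44.4, 0). VU runs at 93.8° with |VU| = 30.6, so U = (-2.0280, 30.533). Z is determined by |UZ| = 32.2 and |ZW| = 34.4 together: it lies at the intersection of circle(U, 32.2) and circle(W, 34.4). With |UW| = 55.568, the foot of the radical line on UW is 26.466 from U and the perpendicular offset is √(32.2² − 26.466²) = 18.342. Taking the left-of-UW solution: Z = (30.163, 31.315).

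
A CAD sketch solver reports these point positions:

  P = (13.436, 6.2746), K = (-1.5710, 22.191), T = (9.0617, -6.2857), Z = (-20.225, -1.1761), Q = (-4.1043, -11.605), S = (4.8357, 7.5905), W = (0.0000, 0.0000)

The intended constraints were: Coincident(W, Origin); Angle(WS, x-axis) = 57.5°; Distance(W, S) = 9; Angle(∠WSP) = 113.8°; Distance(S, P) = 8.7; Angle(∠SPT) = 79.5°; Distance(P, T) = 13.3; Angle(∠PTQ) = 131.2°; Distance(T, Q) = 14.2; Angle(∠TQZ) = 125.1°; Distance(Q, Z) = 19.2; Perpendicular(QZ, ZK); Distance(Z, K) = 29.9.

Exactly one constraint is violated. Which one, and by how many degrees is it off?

Perpendicular(QZ, ZK) — off by 5.70°.

W = (0.00, 0.00) ✓; WS at 57.50° ✓; |WS| = 9.000 ✓; ∠WSP = 113.8° ✓; |SP| = 8.700 ✓; ∠SPT = 79.50° ✓; |PT| = 13.30 ✓; ∠PTQ = 131.2° ✓; |TQ| = 14.20 ✓; ∠TQZ = 125.1° ✓; |QZ| = 19.20 ✓; ∠(QZ, ZK) = 95.70° ✗; |ZK| = 29.90 ✓.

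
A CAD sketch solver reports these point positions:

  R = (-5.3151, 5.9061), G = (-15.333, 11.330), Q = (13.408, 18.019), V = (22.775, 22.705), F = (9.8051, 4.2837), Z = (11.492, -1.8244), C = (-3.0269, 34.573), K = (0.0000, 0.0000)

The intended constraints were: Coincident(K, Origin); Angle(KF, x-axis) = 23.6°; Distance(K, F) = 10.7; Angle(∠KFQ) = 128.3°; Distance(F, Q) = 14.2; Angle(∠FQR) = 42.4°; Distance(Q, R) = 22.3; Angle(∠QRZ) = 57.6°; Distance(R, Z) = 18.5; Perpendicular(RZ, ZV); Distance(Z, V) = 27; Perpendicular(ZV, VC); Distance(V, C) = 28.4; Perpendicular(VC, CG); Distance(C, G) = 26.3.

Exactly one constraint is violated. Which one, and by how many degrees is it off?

Perpendicular(VC, CG) — off by 3.20°.

K = (0.00, 0.00) ✓; KF at 23.60° ✓; |KF| = 10.70 ✓; ∠KFQ = 128.3° ✓; |FQ| = 14.20 ✓; ∠FQR = 42.40° ✓; |QR| = 22.30 ✓; ∠QRZ = 57.60° ✓; |RZ| = 18.50 ✓; ∠(RZ, ZV) = 90.00° ✓; |ZV| = 27.00 ✓; ∠(ZV, VC) = 90.00° ✓; |VC| = 28.40 ✓; ∠(VC, CG) = 86.80° ✗; |CG| = 26.30 ✓.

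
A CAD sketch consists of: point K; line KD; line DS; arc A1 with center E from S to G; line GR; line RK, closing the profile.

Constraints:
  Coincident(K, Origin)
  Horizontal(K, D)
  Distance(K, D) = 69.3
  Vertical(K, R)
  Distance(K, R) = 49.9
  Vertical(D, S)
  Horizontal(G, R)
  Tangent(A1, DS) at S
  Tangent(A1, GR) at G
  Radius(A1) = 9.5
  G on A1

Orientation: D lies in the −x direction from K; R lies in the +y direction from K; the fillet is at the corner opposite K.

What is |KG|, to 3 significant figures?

77.9

K is at the origin; KD is horizontal with |KD| = 69.3 and D on the −x side, so D = (-69.3, 0.00). K and R share the same x with |KR| = 49.9 and R on the +y side, so R = (0.00, 49.9). The virtual corner opposite K is at (-69.3, 49.9). Since A1 is tangent to DS there, ES ⟂ DS and the tangent condition forces EG to be normal to GR, with radius 9.5, so the center E sits 9.5 in from both sides at E = (-59.8, 40.4). That places the tangent points at S = (-69.3, 40.4) on DS and G = (-59.8, 49.9) on GR. Then |KG| = |G − K| = 77.9.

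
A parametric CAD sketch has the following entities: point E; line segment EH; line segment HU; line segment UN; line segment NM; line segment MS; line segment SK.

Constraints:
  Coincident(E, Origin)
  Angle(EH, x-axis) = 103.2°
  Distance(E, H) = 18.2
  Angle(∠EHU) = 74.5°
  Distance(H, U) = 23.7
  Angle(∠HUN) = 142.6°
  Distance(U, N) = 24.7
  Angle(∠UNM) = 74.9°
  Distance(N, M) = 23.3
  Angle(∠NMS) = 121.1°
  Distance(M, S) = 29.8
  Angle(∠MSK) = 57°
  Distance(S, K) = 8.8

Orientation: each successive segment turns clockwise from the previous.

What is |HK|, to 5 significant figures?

13.857

E is at the origin; EH runs at 103.2° with length 18.2, so H = (-4.1560, 17.719). ∠EHU = 74.5° gives HU at -2.3000° from the x-axis; with |HU| = 23.7, U = (19.525, 16.768). ∠HUN = 142.6° gives UN at -39.700° from the x-axis; with |UN| = 24.7, N = (38.529, 0.99045). ∠UNM = 74.9° gives NM at -144.80° from the x-axis; with |NM| = 23.3, M = (19.490, -12.440). ∠NMS = 121.1° gives MS at 156.30° from the x-axis; with |MS| = 29.8, S = (-7.7971, -0.46238). ∠MSK = 57.0° gives SK at 33.300° from the x-axis; with |SK| = 8.8, K = (-0.44203, 4.3690). Then |HK| = |K − H| = 13.857.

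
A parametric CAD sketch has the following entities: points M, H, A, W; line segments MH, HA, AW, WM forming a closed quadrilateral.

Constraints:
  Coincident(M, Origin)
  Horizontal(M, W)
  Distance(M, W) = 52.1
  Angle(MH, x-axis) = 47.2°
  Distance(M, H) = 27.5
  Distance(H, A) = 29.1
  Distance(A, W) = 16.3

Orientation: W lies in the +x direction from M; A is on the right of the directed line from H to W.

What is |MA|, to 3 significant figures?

36.2

Checks: MH at 47.20° ✓; |HA| = 29.10 ✓; |AW| = 16.30 ✓.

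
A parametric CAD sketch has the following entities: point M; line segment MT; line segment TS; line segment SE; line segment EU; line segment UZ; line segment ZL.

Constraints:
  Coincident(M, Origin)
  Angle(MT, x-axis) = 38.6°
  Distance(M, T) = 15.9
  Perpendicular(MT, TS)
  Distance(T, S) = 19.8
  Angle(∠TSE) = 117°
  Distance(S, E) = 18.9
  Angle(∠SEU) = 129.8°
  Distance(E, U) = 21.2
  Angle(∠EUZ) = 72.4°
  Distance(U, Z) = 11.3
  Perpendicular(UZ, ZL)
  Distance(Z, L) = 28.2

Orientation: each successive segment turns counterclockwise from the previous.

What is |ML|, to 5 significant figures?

31.033

∠EUZ = 72.4° gives UZ at -10.600° from the x-axis; with |UZ| = 11.3, Z = (-17.352, 0.83113). UZ ⟂ ZL, so ZL runs at 79.400°; with |ZL| = 28.2, L = (-12.164, 28.550). Then |ML| = |L − M| = 31.033.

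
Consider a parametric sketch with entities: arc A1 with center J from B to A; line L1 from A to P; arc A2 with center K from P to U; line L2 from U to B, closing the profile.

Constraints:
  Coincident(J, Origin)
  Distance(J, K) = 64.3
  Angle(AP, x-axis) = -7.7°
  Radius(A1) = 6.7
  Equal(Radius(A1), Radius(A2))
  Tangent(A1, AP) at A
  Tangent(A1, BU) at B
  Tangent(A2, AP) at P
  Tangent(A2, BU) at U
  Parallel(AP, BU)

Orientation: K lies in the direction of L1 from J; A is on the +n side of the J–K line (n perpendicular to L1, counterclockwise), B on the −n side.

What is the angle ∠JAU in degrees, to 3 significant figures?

78.2°

The slot axis is L1's direction at -7.7°, so u = (cos -7.7°, sin -7.7°) = (0.991, -0.134) and n = (−sin -7.7°, cos -7.7°) = (0.134, 0.991). J is at the origin and K lies 64.3 along u from J, so K = 64.3·u = (63.7, -8.62). Tangency of A1 to both parallel lines with radius 6.7 puts A and B at J ± 6.7·n: A = (0.898, 6.64), B = (-0.898, -6.64). Equal radii place P and U the same way about K: P = K + 6.7·n = (64.6, -1.98), U = K − 6.7·n = (62.8, -15.3). Then cos ∠JAU = AJ·AU / (|AJ||AU|), giving 78.2°.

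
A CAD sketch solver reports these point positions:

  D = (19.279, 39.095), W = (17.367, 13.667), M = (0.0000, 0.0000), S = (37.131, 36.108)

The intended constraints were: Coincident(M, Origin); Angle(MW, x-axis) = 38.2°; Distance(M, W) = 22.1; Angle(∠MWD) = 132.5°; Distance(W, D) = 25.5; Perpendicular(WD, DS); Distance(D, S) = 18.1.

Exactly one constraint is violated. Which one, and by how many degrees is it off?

Perpendicular(WD, DS) — off by 5.20°.

M = (0.00, 0.00) ✓; MW at 38.20° ✓; |MW| = 22.10 ✓; ∠MWD = 132.5° ✓; |WD| = 25.50 ✓; ∠(WD, DS) = 95.20° ✗; |DS| = 18.10 ✓.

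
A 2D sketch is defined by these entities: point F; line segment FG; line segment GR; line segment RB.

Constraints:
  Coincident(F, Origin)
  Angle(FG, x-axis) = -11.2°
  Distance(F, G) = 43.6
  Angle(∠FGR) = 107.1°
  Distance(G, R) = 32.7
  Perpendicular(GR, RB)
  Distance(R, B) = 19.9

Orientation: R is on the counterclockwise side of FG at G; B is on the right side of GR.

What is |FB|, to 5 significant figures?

76.572

F is at the origin; FG runs at -11.2° with length 43.6, so G = 43.6·(cos -11.2°, sin -11.2°) = (42.770, -8.4686). ∠FGR = 107.1°, so GR runs at -11.2° + (180° − 107.1°) = 61.700° from the x-axis; with |GR| = 32.7, R = G + 32.7·(cos 61.700°, sin 61.700°) = (58.272, 20.323). The perpendicularity gives RB at right angles to GR; with |RB| = 19.9 on the right of GR, B = R + 19.9·(0.88048, -0.47409) = (75.794, 10.889). Then |FB| = |B − F| = 76.572.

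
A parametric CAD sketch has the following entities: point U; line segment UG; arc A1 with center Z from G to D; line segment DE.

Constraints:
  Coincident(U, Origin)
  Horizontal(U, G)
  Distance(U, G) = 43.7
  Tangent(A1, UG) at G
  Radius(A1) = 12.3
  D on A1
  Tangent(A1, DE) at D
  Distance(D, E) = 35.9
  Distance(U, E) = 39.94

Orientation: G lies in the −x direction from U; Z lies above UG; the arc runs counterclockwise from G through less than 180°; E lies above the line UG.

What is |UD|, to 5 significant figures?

33.644

Checks: |UG| = 43.70 ✓; |ZD| = 12.30 ✓; ∠(ZD, DE) = 90.00° ✓; |DE| = 35.90 ✓; |UE| = 39.94 ✓.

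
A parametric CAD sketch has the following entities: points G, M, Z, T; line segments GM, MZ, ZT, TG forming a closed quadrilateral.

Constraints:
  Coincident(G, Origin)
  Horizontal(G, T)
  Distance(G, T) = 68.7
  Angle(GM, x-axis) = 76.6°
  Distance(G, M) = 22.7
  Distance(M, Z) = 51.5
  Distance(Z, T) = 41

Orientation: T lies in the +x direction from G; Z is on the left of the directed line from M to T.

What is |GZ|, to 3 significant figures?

66.3

Checks: |MZ| = 51.50 ✓; |ZT| = 41.00 ✓.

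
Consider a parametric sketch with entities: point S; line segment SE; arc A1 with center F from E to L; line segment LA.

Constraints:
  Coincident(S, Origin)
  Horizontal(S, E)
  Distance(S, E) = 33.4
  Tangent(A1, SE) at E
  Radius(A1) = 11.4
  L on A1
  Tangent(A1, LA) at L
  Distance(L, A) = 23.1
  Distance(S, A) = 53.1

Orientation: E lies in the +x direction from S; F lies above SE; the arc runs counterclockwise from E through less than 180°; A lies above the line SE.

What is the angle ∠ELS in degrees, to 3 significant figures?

34.6°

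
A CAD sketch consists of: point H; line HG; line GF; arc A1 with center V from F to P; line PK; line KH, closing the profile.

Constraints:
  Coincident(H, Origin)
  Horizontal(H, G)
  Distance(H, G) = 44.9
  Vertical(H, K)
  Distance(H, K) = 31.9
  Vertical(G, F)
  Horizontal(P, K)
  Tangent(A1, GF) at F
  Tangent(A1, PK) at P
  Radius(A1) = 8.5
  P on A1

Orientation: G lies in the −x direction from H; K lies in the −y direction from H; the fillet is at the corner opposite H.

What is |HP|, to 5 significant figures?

48.400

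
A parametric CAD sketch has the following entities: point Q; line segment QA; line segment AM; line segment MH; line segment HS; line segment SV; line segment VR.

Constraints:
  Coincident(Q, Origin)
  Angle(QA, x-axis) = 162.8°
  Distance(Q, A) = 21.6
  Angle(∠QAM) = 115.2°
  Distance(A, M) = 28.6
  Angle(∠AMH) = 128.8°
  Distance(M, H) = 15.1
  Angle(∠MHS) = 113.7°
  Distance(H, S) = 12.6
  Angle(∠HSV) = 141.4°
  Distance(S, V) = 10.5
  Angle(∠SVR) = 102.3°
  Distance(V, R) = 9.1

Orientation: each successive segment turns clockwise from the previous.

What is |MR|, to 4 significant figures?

22.86

Q is at the origin; QA runs at 162.8° with length 21.6, so A = (-20.63, 6.387). ∠QAM = 115.2° gives AM at 98.00° from the x-axis; with |AM| = 28.6, M = (-24.61, 34.71). ∠AMH = 128.8° gives MH at 46.80° from the x-axis; with |MH| = 15.1, H = (-14.28, 45.72). ∠MHS = 113.7° gives HS at -19.50° from the x-axis; with |HS| = 12.6, S = (-2.400, 41.51). ∠HSV = 141.4° gives SV at -58.10° from the x-axis; with |SV| = 10.5, V = (3.148, 32.60). ∠SVR = 102.3° gives VR at -135.8° from the x-axis; with |VR| = 9.1, R = (-3.376, 26.25). Then |MR| = |R − M| = 22.86.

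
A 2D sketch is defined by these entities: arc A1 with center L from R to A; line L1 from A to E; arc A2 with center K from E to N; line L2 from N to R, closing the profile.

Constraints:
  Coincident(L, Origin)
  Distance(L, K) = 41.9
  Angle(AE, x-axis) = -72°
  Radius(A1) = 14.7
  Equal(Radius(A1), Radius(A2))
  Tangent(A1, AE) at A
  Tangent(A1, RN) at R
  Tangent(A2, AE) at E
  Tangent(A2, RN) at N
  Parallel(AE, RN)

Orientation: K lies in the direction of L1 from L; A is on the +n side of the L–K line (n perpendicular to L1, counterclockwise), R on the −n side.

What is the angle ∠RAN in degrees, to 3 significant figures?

54.9°

The slot axis is L1's direction at -72.0°, so u = (cos -72.0°, sin -72.0°) = (0.309, -0.951) and n = (−sin -72.0°, cos -72.0°) = (0.951, 0.309). L is at the origin and K lies 41.9 along u from L, so K = 41.9·u = (12.9, -39.8). Tangency of A1 to both parallel lines with radius 14.7 puts A and R at L ± 14.7·n: A = (14.0, 4.54), R = (-14.0, -4.54). Equal radii place E and N the same way about K: E = K + 14.7·n = (26.9, -35.3), N = K − 14.7·n = (-1.03, -44.4). Then cos ∠RAN = AR·AN / (|AR||AN|), giving 54.9°.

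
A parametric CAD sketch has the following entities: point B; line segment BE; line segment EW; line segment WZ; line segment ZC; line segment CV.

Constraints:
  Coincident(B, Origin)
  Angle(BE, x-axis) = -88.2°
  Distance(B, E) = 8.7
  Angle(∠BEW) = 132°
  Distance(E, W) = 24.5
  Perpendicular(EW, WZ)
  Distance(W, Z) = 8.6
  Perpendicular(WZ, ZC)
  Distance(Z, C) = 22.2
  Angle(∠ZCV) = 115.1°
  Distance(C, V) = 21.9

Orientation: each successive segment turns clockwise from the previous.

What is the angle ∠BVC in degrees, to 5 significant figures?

21.322°

B is at the origin; BE runs at -88.2° with length 8.7, so E = (0.27327, -8.6957). ∠BEW = 132.0° gives EW at -136.20° from the x-axis; with |EW| = 24.5, W = (-17.410, -25.653). The perpendicularity gives WZ at right angles to EW, so WZ runs at 133.80°; with |WZ| = 8.6, Z = (-23.362, -19.446). The perpendicularity gives ZC at right angles to WZ, so ZC runs at 43.800°; with |ZC| = 22.2, C = (-7.3392, -4.0805). ∠ZCV = 115.1° gives CV at -21.100° from the x-axis; with |CV| = 21.9, V = (13.092, -11.964). Then cos ∠BVC = VB·VC / (|VB||VC|), giving 21.322°.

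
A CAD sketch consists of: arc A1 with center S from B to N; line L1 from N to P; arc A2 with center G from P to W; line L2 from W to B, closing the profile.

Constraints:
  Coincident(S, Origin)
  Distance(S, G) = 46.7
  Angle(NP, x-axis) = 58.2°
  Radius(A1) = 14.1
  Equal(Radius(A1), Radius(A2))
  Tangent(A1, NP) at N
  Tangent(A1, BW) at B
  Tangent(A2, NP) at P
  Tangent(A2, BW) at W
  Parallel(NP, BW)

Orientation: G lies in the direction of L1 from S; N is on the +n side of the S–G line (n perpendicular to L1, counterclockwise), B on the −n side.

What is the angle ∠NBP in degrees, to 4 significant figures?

58.87°

Tangency of A1 to both parallel lines with radius 14.1 puts N and B at S ± 14.1·n: N = (-11.98, 7.430), B = (11.98, -7.430). Equal radii place P and W the same way about G: P = G + 14.1·n = (12.63, 47.12), W = G − 14.1·n = (36.59, 32.26). Then cos ∠NBP = BN·BP / (|BN||BP|), giving 58.87°.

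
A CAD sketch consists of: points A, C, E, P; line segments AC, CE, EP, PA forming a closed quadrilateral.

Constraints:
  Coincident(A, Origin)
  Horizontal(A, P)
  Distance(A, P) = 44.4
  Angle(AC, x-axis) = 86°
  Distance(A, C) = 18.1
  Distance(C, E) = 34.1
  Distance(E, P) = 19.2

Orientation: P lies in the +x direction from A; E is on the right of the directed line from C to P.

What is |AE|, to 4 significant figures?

26.55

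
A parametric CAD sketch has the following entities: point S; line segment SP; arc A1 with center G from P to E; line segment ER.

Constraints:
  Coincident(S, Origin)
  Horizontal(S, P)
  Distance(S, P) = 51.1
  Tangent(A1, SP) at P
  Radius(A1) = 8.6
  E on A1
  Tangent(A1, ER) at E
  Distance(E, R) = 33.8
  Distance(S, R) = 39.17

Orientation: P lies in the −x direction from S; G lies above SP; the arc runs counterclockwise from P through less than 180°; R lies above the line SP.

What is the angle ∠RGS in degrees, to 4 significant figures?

49.09°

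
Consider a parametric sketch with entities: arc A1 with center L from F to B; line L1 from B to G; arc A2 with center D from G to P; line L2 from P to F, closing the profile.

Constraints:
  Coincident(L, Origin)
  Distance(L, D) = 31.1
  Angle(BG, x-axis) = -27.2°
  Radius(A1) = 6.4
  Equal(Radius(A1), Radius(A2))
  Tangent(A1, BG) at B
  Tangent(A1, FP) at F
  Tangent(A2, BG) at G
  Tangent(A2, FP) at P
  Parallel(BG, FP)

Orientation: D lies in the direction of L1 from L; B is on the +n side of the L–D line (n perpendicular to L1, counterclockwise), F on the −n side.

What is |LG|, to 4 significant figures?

31.75

The slot axis is L1's direction at -27.2°, so u = (cos -27.2°, sin -27.2°) = (0.8894, -0.4571) and n = (−sin -27.2°, cos -27.2°) = (0.4571, 0.8894). L is at the origin and D lies 31.1 along u from L, so D = 31.1·u = (27.66, -14.22). Tangency of A1 to both parallel lines with radius 6.4 puts B and F at L ± 6.4·n: B = (2.925, 5.692), F = (-2.925, -5.692). Equal radii place G and P the same way about D: G = D + 6.4·n = (30.59, -8.523), P = D − 6.4·n = (24.74, -19.91). Then |LG| = |G − L| = 31.75.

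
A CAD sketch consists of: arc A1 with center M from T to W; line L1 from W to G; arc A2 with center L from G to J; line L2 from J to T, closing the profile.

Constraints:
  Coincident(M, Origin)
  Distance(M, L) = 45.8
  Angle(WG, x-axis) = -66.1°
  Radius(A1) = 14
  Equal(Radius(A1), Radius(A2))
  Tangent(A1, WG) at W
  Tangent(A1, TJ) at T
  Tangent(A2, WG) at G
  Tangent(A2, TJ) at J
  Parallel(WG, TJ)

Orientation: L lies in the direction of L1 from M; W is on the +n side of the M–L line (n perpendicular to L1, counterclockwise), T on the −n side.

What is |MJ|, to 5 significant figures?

47.892

The slot axis is L1's direction at -66.1°, so u = (cos -66.1°, sin -66.1°) = (0.40514, -0.91425) and n = (−sin -66.1°, cos -66.1°) = (0.91425, 0.40514). M is at the origin and L lies 45.8 along u from M, so L = 45.8·u = (18.555, -41.873). Tangency of A1 to both parallel lines with radius 14.0 puts W and T at M ± 14.0·n: W = (12.800, 5.6720), T = (-12.800, -5.6720). Equal radii place G and J the same way about L: G = L + 14.0·n = (31.355, -36.201), J = L − 14.0·n = (5.7559, -47.545). Then |MJ| = |J − M| = 47.892.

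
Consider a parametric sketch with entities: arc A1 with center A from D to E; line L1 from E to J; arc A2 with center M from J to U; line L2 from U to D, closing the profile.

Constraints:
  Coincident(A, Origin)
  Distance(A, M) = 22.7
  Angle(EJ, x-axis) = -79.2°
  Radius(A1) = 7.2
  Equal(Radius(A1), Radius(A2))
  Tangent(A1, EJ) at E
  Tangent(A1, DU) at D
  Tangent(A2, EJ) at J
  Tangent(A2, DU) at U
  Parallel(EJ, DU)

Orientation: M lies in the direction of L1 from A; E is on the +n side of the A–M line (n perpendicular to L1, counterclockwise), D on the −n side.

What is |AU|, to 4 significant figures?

23.81

Tangency of A1 to both parallel lines with radius 7.2 puts E and D at A ± 7.2·n: E = (7.072, 1.349), D = (-7.072, -1.349). Equal radii place J and U the same way about M: J = M + 7.2·n = (11.33, -20.95), U = M − 7.2·n = (-2.819, -23.65). Then |AU| = |U − A| = 23.81.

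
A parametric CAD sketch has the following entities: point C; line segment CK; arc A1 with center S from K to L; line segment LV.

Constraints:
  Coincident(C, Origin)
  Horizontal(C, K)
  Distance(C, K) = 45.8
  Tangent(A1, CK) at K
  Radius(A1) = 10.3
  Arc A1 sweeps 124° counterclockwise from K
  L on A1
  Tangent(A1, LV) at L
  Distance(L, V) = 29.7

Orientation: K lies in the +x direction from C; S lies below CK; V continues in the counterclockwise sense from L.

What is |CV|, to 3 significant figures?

67.5

C is at the origin; CK is horizontal with |CK| = 45.8 and K on the +x side, so K = (45.8, 0.00). Tangency of A1 to CK means the radius SK is perpendicular to CK, so S = K + (0, -10.3) = (45.8, -10.3). On A1, K sits at bearing 90° from S; a 124° counterclockwise sweep puts L at bearing 214°, so L = S + 10.3·(cos 214°, sin 214°) = (37.3, -16.1). A1 meets LV tangentially, so SL is at right angles to LV, so LV runs along (−sin 214°, cos 214°); with |LV| = 29.7, V = (53.9, -40.7). Then |CV| = |V − C| = 67.5.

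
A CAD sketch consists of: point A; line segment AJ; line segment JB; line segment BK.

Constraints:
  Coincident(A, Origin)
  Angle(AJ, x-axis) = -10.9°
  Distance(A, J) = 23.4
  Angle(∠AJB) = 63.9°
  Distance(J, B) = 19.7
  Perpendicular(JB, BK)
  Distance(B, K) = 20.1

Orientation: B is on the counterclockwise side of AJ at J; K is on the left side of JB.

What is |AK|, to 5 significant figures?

9.4497

A is at the origin; AJ runs at -10.9° with length 23.4, so J = 23.4·(cos -10.9°, sin -10.9°) = (22.978, -4.4248). ∠AJB = 63.9°, so JB runs at -10.9° + (180° − 63.9°) = 105.20° from the x-axis; with |JB| = 19.7, B = J + 19.7·(cos 105.20°, sin 105.20°) = (17.813, 14.586). The perpendicularity gives BK at right angles to JB; with |BK| = 20.1 on the left of JB, K = B + 20.1·(-0.96502, -0.26219) = (-1.5841, 9.3160). Then |AK| = |K − A| = 9.4497.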